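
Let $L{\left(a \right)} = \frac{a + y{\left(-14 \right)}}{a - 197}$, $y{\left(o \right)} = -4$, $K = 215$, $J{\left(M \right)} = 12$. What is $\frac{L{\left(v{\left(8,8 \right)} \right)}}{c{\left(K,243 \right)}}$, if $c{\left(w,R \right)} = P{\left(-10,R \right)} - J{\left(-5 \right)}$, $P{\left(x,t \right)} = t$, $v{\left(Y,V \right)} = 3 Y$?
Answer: $- \frac{20}{39963} \approx -0.00050046$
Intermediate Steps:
$c{\left(w,R \right)} = -12 + R$ ($c{\left(w,R \right)} = R - 12 = -12 + R$)
$L{\left(a \right)} = \frac{-4 + a}{-197 + a}$ ($L{\left(a \right)} = \frac{a - 4}{a - 197} = \frac{-4 + a}{-197 + a}$)
$\frac{L{\left(v{\left(8,8 \right)} \right)}}{c{\left(K,243 \right)}} = \frac{\frac{1}{-197 + 3 \cdot 8} \left(-4 + 3 \cdot 8\right)}{-12 + 243} = \frac{\frac{1}{-197 + 24} \left(-4 + 24\right)}{231} = \frac{1}{-173} \cdot 20 \cdot \frac{1}{231} = \left(- \frac{1}{173}\right) 20 \cdot \frac{1}{231} = \left(- \frac{20}{173}\right) \frac{1}{231} = - \frac{20}{39963}$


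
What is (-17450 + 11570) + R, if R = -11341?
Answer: -17221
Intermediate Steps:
(-17450 + 11570) + R = (-17450 + 11570) - 11341 = -5880 - 11341 = -17221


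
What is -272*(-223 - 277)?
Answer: 136000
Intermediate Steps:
-272*(-223 - 277) = -272*(-500) = 136000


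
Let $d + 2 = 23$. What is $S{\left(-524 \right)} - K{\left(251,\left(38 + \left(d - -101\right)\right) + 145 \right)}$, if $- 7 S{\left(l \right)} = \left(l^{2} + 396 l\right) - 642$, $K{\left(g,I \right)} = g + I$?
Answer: $-10046$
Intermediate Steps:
$d = 21$ ($d = -2 + 23 = 21$)
$K{\left(g,I \right)} = I + g$
$S{\left(l \right)} = \frac{642}{7} - \frac{396 l}{7} - \frac{l^{2}}{7}$ ($S{\left(l \right)} = - \frac{\left(l^{2} + 396 l\right) - 642}{7} = - \frac{-642 + l^{2} + 396 l}{7} = \frac{642}{7} - \frac{396 l}{7} - \frac{l^{2}}{7}$)
$S{\left(-524 \right)} - K{\left(251,\left(38 + \left(d - -101\right)\right) + 145 \right)} = \left(\frac{642}{7} - - \frac{207504}{7} - \frac{\left(-524\right)^{2}}{7}\right) - \left(\left(\left(38 + \left(21 - -101\right)\right) + 145\right) + 251\right) = \left(\frac{642}{7} + \frac{207504}{7} - \frac{274576}{7}\right) - \left(\left(\left(38 + \left(21 + 101\right)\right) + 145\right) + 251\right) = \left(\frac{642}{7} + \frac{207504}{7} - \frac{274576}{7}\right) - \left(\left(\left(38 + 122\right) + 145\right) + 251\right) = -9490 - \left(\left(160 + 145\right) + 251\right) = -9490 - \left(305 + 251\right) = -9490 - 556 = -10046$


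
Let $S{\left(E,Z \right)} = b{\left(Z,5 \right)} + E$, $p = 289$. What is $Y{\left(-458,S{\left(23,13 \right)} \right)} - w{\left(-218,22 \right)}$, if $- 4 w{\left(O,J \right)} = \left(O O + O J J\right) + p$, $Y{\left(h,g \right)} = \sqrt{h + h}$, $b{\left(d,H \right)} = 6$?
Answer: $- \frac{57699}{4} + 2 i \sqrt{229} \approx -14425.0 + 30.266 i$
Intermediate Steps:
$S{\left(E,Z \right)} = 6 + E$
$Y{\left(h,g \right)} = \sqrt{2} \sqrt{h}$ ($Y{\left(h,g \right)} = \sqrt{2 h} = \sqrt{2} \sqrt{h}$)
$w{\left(O,J \right)} = - \frac{289}{4} - \frac{O^{2}}{4} - \frac{O J^{2}}{4}$ ($w{\left(O,J \right)} = - \frac{\left(O O + O J J\right) + 289}{4} = - \frac{\left(O^{2} + J O J\right) + 289}{4} = - \frac{\left(O^{2} + O J^{2}\right) + 289}{4} = - \frac{289 + O^{2} + O J^{2}}{4} = - \frac{289}{4} - \frac{O^{2}}{4} - \frac{O J^{2}}{4}$)
$Y{\left(-458,S{\left(23,13 \right)} \right)} - w{\left(-218,22 \right)} = \sqrt{2} \sqrt{-458} - \left(- \frac{289}{4} - \frac{\left(-218\right)^{2}}{4} - - \frac{109 \cdot 22^{2}}{2}\right) = \sqrt{2} i \sqrt{458} - \left(- \frac{289}{4} - 11881 - \left(- \frac{109}{2}\right) 484\right) = 2 i \sqrt{229} - \left(- \frac{289}{4} - 11881 + 26378\right) = 2 i \sqrt{229} - \frac{57699}{4} = - \frac{57699}{4} + 2 i \sqrt{229}$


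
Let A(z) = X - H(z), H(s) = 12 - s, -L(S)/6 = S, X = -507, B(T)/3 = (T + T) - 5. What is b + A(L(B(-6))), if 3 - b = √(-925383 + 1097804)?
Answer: -210 - √172421 ≈ -625.24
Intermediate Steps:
B(T) = -15 + 6*T (B(T) = 3*((T + T) - 5) = 3*(2*T - 5) = 3*(-5 + 2*T) = -15 + 6*T)
L(S) = -6*S
A(z) = -519 + z (A(z) = -507 - (12 - z) = -507 + (-12 + z) = -519 + z)
b = 3 - √172421 (b = 3 - √(-925383 + 1097804) = 3 - √172421 ≈ -412.24)
b + A(L(B(-6))) = (3 - √172421) + (-519 - 6*(-15 + 6*(-6))) = (3 - √172421) + (-519 - 6*(-15 - 36)) = (3 - √172421) + (-519 - 6*(-51)) = (3 - √172421) + (-519 + 306) = (3 - √172421) - 213 = -210 - √172421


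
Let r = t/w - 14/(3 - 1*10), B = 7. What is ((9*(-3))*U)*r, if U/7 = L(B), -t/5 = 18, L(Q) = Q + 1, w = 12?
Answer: 8316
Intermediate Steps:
L(Q) = 1 + Q
t = -90 (t = -5*18 = -90)
U = 56 (U = 7*(1 + 7) = 7*8 = 56)
r = -11/2 (r = -90/12 - 14/(3 - 1*10) = -90*1/12 - 14/(3 - 10) = -15/2 - 14/(-7) = -15/2 - 14*(-⅐) = -15/2 + 2 = -11/2 ≈ -5.5000)
((9*(-3))*U)*r = ((9*(-3))*56)*(-11/2) = -27*56*(-11/2) = -1512*(-11/2) = 8316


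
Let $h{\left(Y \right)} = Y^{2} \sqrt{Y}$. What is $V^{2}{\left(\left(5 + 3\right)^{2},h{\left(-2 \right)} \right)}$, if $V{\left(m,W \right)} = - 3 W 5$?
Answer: $-7200$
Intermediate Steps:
$h{\left(Y \right)} = Y^{\frac{5}{2}}$
$V{\left(m,W \right)} = - 15 W$
$V^{2}{\left(\left(5 + 3\right)^{2},h{\left(-2 \right)} \right)} = \left(- 15 \left(-2\right)^{\frac{5}{2}}\right)^{2} = \left(- 15 \cdot 4 i \sqrt{2}\right)^{2} = \left(- 60 i \sqrt{2}\right)^{2} = -7200$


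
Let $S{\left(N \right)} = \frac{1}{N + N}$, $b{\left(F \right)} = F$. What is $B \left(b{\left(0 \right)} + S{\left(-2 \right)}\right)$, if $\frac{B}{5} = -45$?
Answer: $\frac{225}{4} \approx 56.25$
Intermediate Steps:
$B = -225$ ($B = 5 \left(-45\right) = -225$)
$S{\left(N \right)} = \frac{1}{2 N}$
$B \left(b{\left(0 \right)} + S{\left(-2 \right)}\right) = - 225 \left(0 + \frac{1}{2 \left(-2\right)}\right) = - 225 \left(0 + \frac{1}{2} \left(- \frac{1}{2}\right)\right) = - 225 \left(0 - \frac{1}{4}\right) = \left(-225\right) \left(- \frac{1}{4}\right) = \frac{225}{4}$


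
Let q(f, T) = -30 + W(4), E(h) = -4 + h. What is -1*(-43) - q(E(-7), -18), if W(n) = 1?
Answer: 72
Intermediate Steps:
q(f, T) = -29 (q(f, T) = -30 + 1 = -29)
-1*(-43) - q(E(-7), -18) = -1*(-43) - 1*(-29) = 43 + 29 = 72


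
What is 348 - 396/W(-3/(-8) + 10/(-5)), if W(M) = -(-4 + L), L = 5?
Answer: 744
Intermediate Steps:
W(M) = -1 (W(M) = -(-4 + 5) = -1*1 = -1)
348 - 396/W(-3/(-8) + 10/(-5)) = 348 - 396/(-1) = 348 - 396*(-1) = 348 + 396 = 744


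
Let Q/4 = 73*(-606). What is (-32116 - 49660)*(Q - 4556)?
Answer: 14842998208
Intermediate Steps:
Q = -176952 (Q = 4*(73*(-606)) = 4*(-44238) = -176952)
(-32116 - 49660)*(Q - 4556) = (-32116 - 49660)*(-176952 - 4556) = -81776*(-181508) = 14842998208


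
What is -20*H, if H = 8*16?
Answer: -2560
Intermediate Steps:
H = 128
-20*H = -20*128 = -2560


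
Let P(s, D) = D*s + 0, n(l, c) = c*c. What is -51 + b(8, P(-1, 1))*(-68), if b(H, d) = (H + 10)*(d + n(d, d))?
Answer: -51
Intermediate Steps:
n(l, c) = c²
P(s, D) = D*s
b(H, d) = (10 + H)*(d + d²) (b(H, d) = (H + 10)*(d + d²) = (10 + H)*(d + d²))
-51 + b(8, P(-1, 1))*(-68) = -51 + ((1*(-1))*(10 + 8 + 10*(1*(-1)) + 8*(1*(-1))))*(-68) = -51 - (10 + 8 + 10*(-1) + 8*(-1))*(-68) = -51 - (10 + 8 - 10 - 8)*(-68) = -51 - 1*0*(-68) = -51 + 0*(-68) = -51 + 0 = -51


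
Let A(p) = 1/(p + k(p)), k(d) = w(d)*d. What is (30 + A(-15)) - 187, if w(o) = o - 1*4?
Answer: -42389/270 ≈ -157.00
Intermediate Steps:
w(o) = -4 + o (w(o) = o - 4 = -4 + o)
k(d) = d*(-4 + d) (k(d) = (-4 + d)*d = d*(-4 + d))
A(p) = 1/(p + p*(-4 + p))
(30 + A(-15)) - 187 = (30 + 1/((-15)*(-3 - 15))) - 187 = (30 - 1/15/(-18)) - 187 = (30 - 1/15*(-1/18)) - 187 = (30 + 1/270) - 187 = 8101/270 - 187 = -42389/270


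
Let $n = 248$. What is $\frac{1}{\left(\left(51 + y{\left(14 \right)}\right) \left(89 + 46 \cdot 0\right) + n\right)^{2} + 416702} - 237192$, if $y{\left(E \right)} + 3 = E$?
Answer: $- \frac{7984702929935}{33663458} \approx -2.3719 \cdot 10^{5}$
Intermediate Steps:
$y{\left(E \right)} = -3 + E$
$\frac{1}{\left(\left(51 + y{\left(14 \right)}\right) \left(89 + 46 \cdot 0\right) + n\right)^{2} + 416702} - 237192 = \frac{1}{\left(\left(51 + \left(-3 + 14\right)\right) \left(89 + 46 \cdot 0\right) + 248\right)^{2} + 416702} - 237192 = \frac{1}{\left(\left(51 + 11\right) \left(89 + 0\right) + 248\right)^{2} + 416702} - 237192 = \frac{1}{\left(62 \cdot 89 + 248\right)^{2} + 416702} - 237192 = \frac{1}{\left(5518 + 248\right)^{2} + 416702} - 237192 = \frac{1}{5766^{2} + 416702} - 237192 = \frac{1}{33246756 + 416702} - 237192 = \frac{1}{33663458} - 237192 = - \frac{7984702929935}{33663458}$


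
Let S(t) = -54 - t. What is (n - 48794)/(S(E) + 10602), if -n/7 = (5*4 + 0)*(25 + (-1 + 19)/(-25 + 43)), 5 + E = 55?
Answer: -26217/5249 ≈ -4.9947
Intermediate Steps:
E = 50 (E = -5 + 55 = 50)
n = -3640 (n = -7*(5*4 + 0)*(25 + (-1 + 19)/(-25 + 43)) = -7*(20 + 0)*(25 + 18/18) = -140*(25 + 18*(1/18)) = -140*(25 + 1) = -140*26 = -7*520 = -3640)
(n - 48794)/(S(E) + 10602) = (-3640 - 48794)/((-54 - 1*50) + 10602) = -52434/((-54 - 50) + 10602) = -52434/(-104 + 10602) = -52434/10498 = -52434*1/10498 = -26217/5249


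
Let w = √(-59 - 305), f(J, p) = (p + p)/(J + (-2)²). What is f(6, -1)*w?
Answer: -2*I*√91/5 ≈ -3.8158*I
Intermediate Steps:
f(J, p) = 2*p/(4 + J) (f(J, p) = (2*p)/(J + 4) = (2*p)/(4 + J) = 2*p/(4 + J))
w = 2*I*√91 (w = √(-364) = 2*I*√91 ≈ 19.079*I)
f(6, -1)*w = (2*(-1)/(4 + 6))*(2*I*√91) = (2*(-1)/10)*(2*I*√91) = (2*(-1)*(⅒))*(2*I*√91) = -2*I*√91/5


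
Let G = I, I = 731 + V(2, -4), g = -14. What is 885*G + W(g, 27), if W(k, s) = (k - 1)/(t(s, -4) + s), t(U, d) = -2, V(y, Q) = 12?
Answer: 3287772/5 ≈ 6.5755e+5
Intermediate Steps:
W(k, s) = (-1 + k)/(-2 + s) (W(k, s) = (k - 1)/(-2 + s) = (-1 + k)/(-2 + s))
I = 743 (I = 731 + 12 = 743)
G = 743
885*G + W(g, 27) = 885*743 + (-1 - 14)/(-2 + 27) = 657555 - 15/25 = 657555 + (1/25)*(-15) = 657555 - 3/5 = 3287772/5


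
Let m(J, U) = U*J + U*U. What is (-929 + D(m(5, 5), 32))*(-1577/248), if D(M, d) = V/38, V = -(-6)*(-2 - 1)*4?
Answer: 1468021/248 ≈ 5919.4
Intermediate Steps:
m(J, U) = U² + J*U (m(J, U) = J*U + U² = U² + J*U)
V = -72 (V = -(-6)*(-3)*4 = -3*6*4 = -18*4 = -72)
D(M, d) = -36/19 (D(M, d) = -72/38 = -72*1/38 = -36/19)
(-929 + D(m(5, 5), 32))*(-1577/248) = (-929 - 36/19)*(-1577/248) = -(-1468021)/248 = -17687/19*(-1577/248) = 1468021/248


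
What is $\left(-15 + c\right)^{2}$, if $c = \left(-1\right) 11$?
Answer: $676$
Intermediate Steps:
$c = -11$
$\left(-15 + c\right)^{2} = \left(-15 - 11\right)^{2} = \left(-26\right)^{2} = 676$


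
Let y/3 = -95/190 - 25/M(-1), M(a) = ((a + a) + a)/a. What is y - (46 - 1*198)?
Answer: 251/2 ≈ 125.50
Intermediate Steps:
M(a) = 3 (M(a) = (2*a + a)/a = (3*a)/a = 3)
y = -53/2 (y = 3*(-95/190 - 25/3) = 3*(-95*1/190 - 25*1/3) = 3*(-1/2 - 25/3) = 3*(-53/6) = -53/2 ≈ -26.500)
y - (46 - 1*198) = -53/2 - (46 - 1*198) = -53/2 - (46 - 198) = -53/2 - 1*(-152) = -53/2 + 152 = 251/2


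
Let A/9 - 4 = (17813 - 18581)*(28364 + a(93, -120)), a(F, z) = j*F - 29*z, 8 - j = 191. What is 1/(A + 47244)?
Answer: -1/102423120 ≈ -9.7634e-9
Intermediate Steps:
j = -183 (j = 8 - 1*191 = 8 - 191 = -183)
a(F, z) = -183*F - 29*z
A = -102470364 (A = 36 + 9*((17813 - 18581)*(28364 + (-183*93 - 29*(-120)))) = 36 + 9*(-768*(28364 + (-17019 + 3480))) = 36 + 9*(-768*(28364 - 13539)) = 36 + 9*(-768*14825) = 36 + 9*(-11385600) = 36 - 102470400 = -102470364)
1/(A + 47244) = 1/(-102470364 + 47244) = 1/(-102423120) = -1/102423120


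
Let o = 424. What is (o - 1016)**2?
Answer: 350464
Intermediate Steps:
(o - 1016)**2 = (424 - 1016)**2 = (-592)**2 = 350464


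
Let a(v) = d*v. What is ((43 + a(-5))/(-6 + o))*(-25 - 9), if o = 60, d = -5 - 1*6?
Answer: -1666/27 ≈ -61.704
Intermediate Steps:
d = -11 (d = -5 - 6 = -11)
a(v) = -11*v
((43 + a(-5))/(-6 + o))*(-25 - 9) = ((43 - 11*(-5))/(-6 + 60))*(-25 - 9) = ((43 + 55)/54)*(-34) = (98*(1/54))*(-34) = (49/27)*(-34) = -1666/27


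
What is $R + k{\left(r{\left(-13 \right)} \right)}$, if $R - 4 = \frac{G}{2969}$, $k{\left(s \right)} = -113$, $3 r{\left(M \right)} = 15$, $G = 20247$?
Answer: $- \frac{303374}{2969} \approx -102.18$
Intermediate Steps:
$r{\left(M \right)} = 5$ ($r{\left(M \right)} = \frac{1}{3} \cdot 15 = 5$)
$R = \frac{32123}{2969}$ ($R = 4 + \frac{20247}{2969} = \frac{32123}{2969} \approx 10.819$)
$R + k{\left(r{\left(-13 \right)} \right)} = \frac{32123}{2969} - 113 = - \frac{303374}{2969}$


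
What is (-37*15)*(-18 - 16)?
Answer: 18870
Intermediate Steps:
(-37*15)*(-18 - 16) = -555*(-34) = 18870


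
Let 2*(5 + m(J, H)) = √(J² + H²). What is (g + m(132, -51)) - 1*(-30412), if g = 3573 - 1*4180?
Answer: 29800 + 15*√89/2 ≈ 29871.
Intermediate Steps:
m(J, H) = -5 + √(H² + J²)/2 (m(J, H) = -5 + √(J² + H²)/2 = -5 + √(H² + J²)/2)
g = -607 (g = 3573 - 4180 = -607)
(g + m(132, -51)) - 1*(-30412) = (-607 + (-5 + √((-51)² + 132²)/2)) - 1*(-30412) = (-607 + (-5 + √(2601 + 17424)/2)) + 30412 = (-607 + (-5 + √20025/2)) + 30412 = (-607 + (-5 + (15*√89)/2)) + 30412 = (-607 + (-5 + 15*√89/2)) + 30412 = (-612 + 15*√89/2) + 30412 = 29800 + 15*√89/2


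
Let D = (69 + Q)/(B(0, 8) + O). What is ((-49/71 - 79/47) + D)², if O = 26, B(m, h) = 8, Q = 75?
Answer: 11185177600/3218179441 ≈ 3.4756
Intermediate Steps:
D = 72/17 (D = (69 + 75)/(8 + 26) = 144/34 = 144*(1/34) = 72/17 ≈ 4.2353)
((-49/71 - 79/47) + D)² = ((-49/71 - 79/47) + 72/17)² = (-7912/3337 + 72/17)² = (105760/56729)² = 11185177600/3218179441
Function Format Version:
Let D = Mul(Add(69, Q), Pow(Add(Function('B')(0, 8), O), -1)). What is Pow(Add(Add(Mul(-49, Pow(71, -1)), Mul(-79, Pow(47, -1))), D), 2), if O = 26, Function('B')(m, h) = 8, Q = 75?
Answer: Rational(11185177600, 3218179441) ≈ 3.4756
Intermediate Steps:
D = Rational(72, 17) (D = Mul(Add(69, 75), Pow(Add(8, 26), -1)) = Mul(144, Pow(34, -1)) = Mul(144, Rational(1, 34)) = Rational(72, 17) ≈ 4.2353)
Pow(Add(Add(Mul(-49, Pow(71, -1)), Mul(-79, Pow(47, -1))), D), 2) = Pow(Add(Add(Mul(-49, Pow(71, -1)), Mul(-79, Pow(47, -1))), Rational(72, 17)), 2) = Pow(Add(Add(Mul(-49, Rational(1, 71)), Mul(-79, Rational(1, 47))), Rational(72, 17)), 2) = Pow(Add(Add(Rational(-49, 71), Rational(-79, 47)), Rational(72, 17)), 2) = Pow(Add(Rational(-7912, 3337), Rational(72, 17)), 2) = Pow(Rational(105760, 56729), 2) = Rational(11185177600, 3218179441)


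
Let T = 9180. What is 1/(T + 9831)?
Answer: 1/19011 ≈ 5.2601e-5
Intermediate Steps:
1/(T + 9831) = 1/(9180 + 9831) = 1/19011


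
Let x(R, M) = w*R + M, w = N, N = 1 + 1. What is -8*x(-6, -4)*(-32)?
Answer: -4096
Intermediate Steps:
N = 2
w = 2
x(R, M) = M + 2*R (x(R, M) = 2*R + M = M + 2*R)
-8*x(-6, -4)*(-32) = -8*(-4 + 2*(-6))*(-32) = -8*(-4 - 12)*(-32) = -8*(-16)*(-32) = 128*(-32) = -4096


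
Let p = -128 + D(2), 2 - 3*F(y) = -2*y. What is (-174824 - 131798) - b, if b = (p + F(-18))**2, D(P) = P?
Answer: -2929342/9 ≈ -3.2548e+5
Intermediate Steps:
F(y) = 2/3 + 2*y/3 (F(y) = 2/3 - (-2)*y/3 = 2/3 + 2*y/3)
p = -126 (p = -128 + 2 = -126)
b = 169744/9 (b = (-126 + (2/3 + (2/3)*(-18)))**2 = (-126 + (2/3 - 12))**2 = (-126 - 34/3)**2 = (-412/3)**2 = 169744/9 ≈ 18860.)
(-174824 - 131798) - b = (-174824 - 131798) - 1*169744/9 = -306622 - 169744/9 = -2929342/9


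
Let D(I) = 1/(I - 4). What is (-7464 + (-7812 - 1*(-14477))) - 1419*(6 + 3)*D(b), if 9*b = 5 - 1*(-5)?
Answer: 94165/26 ≈ 3621.7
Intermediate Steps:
b = 10/9 (b = (5 - 1*(-5))/9 = (5 + 5)/9 = (⅑)*10 = 10/9 ≈ 1.1111)
D(I) = 1/(-4 + I)
(-7464 + (-7812 - 1*(-14477))) - 1419*(6 + 3)*D(b) = (-7464 + (-7812 - 1*(-14477))) - 1419*(6 + 3)/(-4 + 10/9) = (-7464 + (-7812 + 14477)) - 12771/(-26/9) = (-7464 + 6665) - 12771*(-9)/26 = -799 - 1419*(-81/26) = -799 + 114939/26 = 94165/26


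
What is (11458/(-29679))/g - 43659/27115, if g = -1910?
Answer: -22496202244/13973318385 ≈ -1.6099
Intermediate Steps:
(11458/(-29679))/g - 43659/27115 = (11458/(-29679))/(-1910) - 43659/27115 = (11458*(-1/29679))*(-1/1910) - 43659*1/27115 = -11458/29679*(-1/1910) - 3969/2465 = 5729/28343445 - 3969/2465 = -22496202244/13973318385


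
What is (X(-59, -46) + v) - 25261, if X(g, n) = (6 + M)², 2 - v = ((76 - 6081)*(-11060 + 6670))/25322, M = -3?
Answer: -332871225/12661 ≈ -26291.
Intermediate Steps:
v = -13155653/12661 (v = 2 - (76 - 6081)*(-11060 + 6670)/25322 = 2 - (-6005*(-4390))/25322 = 2 - 26361950/25322 = 2 - 1*13180975/12661 = 2 - 13180975/12661 = -13155653/12661 ≈ -1039.1)
X(g, n) = 9 (X(g, n) = (6 - 3)² = 3² = 9)
(X(-59, -46) + v) - 25261 = (9 - 13155653/12661) - 25261 = -13041704/12661 - 25261 = -332871225/12661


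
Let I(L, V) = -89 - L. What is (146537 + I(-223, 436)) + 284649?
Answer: 431320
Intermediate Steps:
(146537 + I(-223, 436)) + 284649 = (146537 + (-89 - 1*(-223))) + 284649 = (146537 + (-89 + 223)) + 284649 = (146537 + 134) + 284649 = 146671 + 284649 = 431320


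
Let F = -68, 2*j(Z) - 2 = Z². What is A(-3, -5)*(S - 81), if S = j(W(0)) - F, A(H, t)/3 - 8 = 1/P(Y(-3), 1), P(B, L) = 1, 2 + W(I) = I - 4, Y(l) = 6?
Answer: 162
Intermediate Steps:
W(I) = -6 + I (W(I) = -2 + (I - 4) = -2 + (-4 + I) = -6 + I)
j(Z) = 1 + Z²/2
A(H, t) = 27 (A(H, t) = 24 + 3/1 = 24 + 3*1 = 24 + 3 = 27)
S = 87 (S = (1 + (-6 + 0)²/2) - 1*(-68) = (1 + (½)*(-6)²) + 68 = (1 + (½)*36) + 68 = (1 + 18) + 68 = 19 + 68 = 87)
A(-3, -5)*(S - 81) = 27*(87 - 81) = 27*6 = 162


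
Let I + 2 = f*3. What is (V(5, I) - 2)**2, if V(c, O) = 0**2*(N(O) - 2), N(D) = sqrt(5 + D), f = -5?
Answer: 4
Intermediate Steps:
I = -17 (I = -2 - 5*3 = -2 - 15 = -17)
V(c, O) = 0 (V(c, O) = 0**2*(sqrt(5 + O) - 2) = 0*(-2 + sqrt(5 + O)) = 0)
(V(5, I) - 2)**2 = (0 - 2)**2 = (-2)**2 = 4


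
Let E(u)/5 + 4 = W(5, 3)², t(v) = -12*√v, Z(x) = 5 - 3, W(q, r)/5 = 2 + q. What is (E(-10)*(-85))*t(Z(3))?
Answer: 6227100*√2 ≈ 8.8064e+6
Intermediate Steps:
W(q, r) = 10 + 5*q (W(q, r) = 5*(2 + q) = 10 + 5*q)
Z(x) = 2
E(u) = 6105 (E(u) = -20 + 5*(10 + 5*5)² = -20 + 5*(10 + 25)² = -20 + 5*35² = -20 + 5*1225 = -20 + 6125 = 6105)
(E(-10)*(-85))*t(Z(3)) = (6105*(-85))*(-12*√2) = -(-6227100)*√2 = 6227100*√2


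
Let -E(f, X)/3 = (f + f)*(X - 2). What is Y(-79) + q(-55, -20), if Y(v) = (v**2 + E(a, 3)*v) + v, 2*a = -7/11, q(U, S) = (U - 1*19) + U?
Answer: 64704/11 ≈ 5882.2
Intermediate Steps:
q(U, S) = -19 + 2*U (q(U, S) = (U - 19) + U = (-19 + U) + U = -19 + 2*U)
a = -7/22 (a = (-7/11)/2 = (-7*1/11)/2 = (1/2)*(-7/11) = -7/22 ≈ -0.31818)
E(f, X) = -6*f*(-2 + X) (E(f, X) = -3*(f + f)*(X - 2) = -3*2*f*(-2 + X) = -6*f*(-2 + X))
Y(v) = v**2 + 32*v/11 (Y(v) = (v**2 + (6*(-7/22)*(2 - 1*3))*v) + v = (v**2 + (6*(-7/22)*(2 - 3))*v) + v = (v**2 + (6*(-7/22)*(-1))*v) + v = (v**2 + 21*v/11) + v = v**2 + 32*v/11)
Y(-79) + q(-55, -20) = (1/11)*(-79)*(32 + 11*(-79)) + (-19 + 2*(-55)) = (1/11)*(-79)*(32 - 869) + (-19 - 110) = (1/11)*(-79)*(-837) - 129 = 66123/11 - 129 = 64704/11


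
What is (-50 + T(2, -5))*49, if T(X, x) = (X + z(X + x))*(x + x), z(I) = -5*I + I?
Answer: -9310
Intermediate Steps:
z(I) = -4*I
T(X, x) = 2*x*(-4*x - 3*X) (T(X, x) = (X - 4*(X + x))*(x + x) = (X + (-4*X - 4*x))*(2*x) = (-4*x - 3*X)*(2*x) = 2*x*(-4*x - 3*X))
(-50 + T(2, -5))*49 = (-50 + 2*(-5)*(-4*(-5) - 3*2))*49 = (-50 + 2*(-5)*(20 - 6))*49 = (-50 + 2*(-5)*14)*49 = (-50 - 140)*49 = -190*49 = -9310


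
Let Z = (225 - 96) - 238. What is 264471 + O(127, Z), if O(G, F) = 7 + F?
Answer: 264369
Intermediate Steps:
Z = -109 (Z = 129 - 238 = -109)
264471 + O(127, Z) = 264471 + (7 - 109) = 264471 - 102 = 264369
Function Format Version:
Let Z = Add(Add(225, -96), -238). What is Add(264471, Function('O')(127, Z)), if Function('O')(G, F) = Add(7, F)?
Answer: 264369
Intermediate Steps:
Z = -109 (Z = Add(129, -238) = -109)
Add(264471, Function('O')(127, Z)) = Add(264471, Add(7, -109)) = Add(264471, -102) = 264369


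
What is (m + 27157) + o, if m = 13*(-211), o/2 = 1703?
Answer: 27820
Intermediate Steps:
o = 3406 (o = 2*1703 = 3406)
m = -2743
(m + 27157) + o = (-2743 + 27157) + 3406 = 24414 + 3406 = 27820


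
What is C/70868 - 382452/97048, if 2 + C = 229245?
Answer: -12387841/17544892 ≈ -0.70607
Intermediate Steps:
C = 229243 (C = -2 + 229245 = 229243)
C/70868 - 382452/97048 = 229243/70868 - 382452/97048 = 229243*(1/70868) - 382452*1/97048 = 32749/10124 - 13659/3466 = -12387841/17544892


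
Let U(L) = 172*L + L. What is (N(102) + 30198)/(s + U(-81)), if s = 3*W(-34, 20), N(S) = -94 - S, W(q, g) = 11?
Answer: -15001/6990 ≈ -2.1461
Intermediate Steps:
U(L) = 173*L
s = 33 (s = 3*11 = 33)
(N(102) + 30198)/(s + U(-81)) = ((-94 - 1*102) + 30198)/(33 + 173*(-81)) = ((-94 - 102) + 30198)/(33 - 14013) = (-196 + 30198)/(-13980) = 30002*(-1/13980) = -15001/6990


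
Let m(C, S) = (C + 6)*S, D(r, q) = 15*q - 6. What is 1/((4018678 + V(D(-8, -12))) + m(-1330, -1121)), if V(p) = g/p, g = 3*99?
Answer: 62/341178585 ≈ 1.8172e-7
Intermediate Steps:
g = 297
D(r, q) = -6 + 15*q
m(C, S) = S*(6 + C) (m(C, S) = (6 + C)*S = S*(6 + C))
V(p) = 297/p
1/((4018678 + V(D(-8, -12))) + m(-1330, -1121)) = 1/((4018678 + 297/(-6 + 15*(-12))) - 1121*(6 - 1330)) = 1/((4018678 + 297/(-6 - 180)) - 1121*(-1324)) = 1/((4018678 + 297/(-186)) + 1484204) = 1/((4018678 + 297*(-1/186)) + 1484204) = 1/((4018678 - 99/62) + 1484204) = 1/(249157937/62 + 1484204) = 1/(341178585/62) = 62/341178585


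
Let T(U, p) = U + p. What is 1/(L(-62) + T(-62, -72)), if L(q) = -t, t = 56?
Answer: -1/190 ≈ -0.0052632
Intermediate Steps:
L(q) = -56 (L(q) = -1*56 = -56)
1/(L(-62) + T(-62, -72)) = 1/(-56 + (-62 - 72)) = 1/(-56 - 134) = 1/(-190) = -1/190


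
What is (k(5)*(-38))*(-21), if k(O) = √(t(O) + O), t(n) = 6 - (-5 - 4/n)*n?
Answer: 1596*√10 ≈ 5047.0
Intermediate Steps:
t(n) = 6 - n*(-5 - 4/n)
k(O) = √(10 + 6*O) (k(O) = √((10 + 5*O) + O) = √(10 + 6*O))
(k(5)*(-38))*(-21) = (√(10 + 6*5)*(-38))*(-21) = (√(10 + 30)*(-38))*(-21) = (√40*(-38))*(-21) = ((2*√10)*(-38))*(-21) = -76*√10*(-21) = 1596*√10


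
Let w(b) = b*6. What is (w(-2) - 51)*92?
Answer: -5796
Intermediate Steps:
w(b) = 6*b
(w(-2) - 51)*92 = (6*(-2) - 51)*92 = (-12 - 51)*92 = -63*92 = -5796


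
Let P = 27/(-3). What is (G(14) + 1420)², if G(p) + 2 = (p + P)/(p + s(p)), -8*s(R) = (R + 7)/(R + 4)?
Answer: 35585804164/17689 ≈ 2.0117e+6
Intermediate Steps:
s(R) = -(7 + R)/(8*(4 + R)) (s(R) = -(R + 7)/(8*(R + 4)) = -(7 + R)/(8*(4 + R)))
P = -9 (P = 27*(-⅓) = -9)
G(p) = -2 + (-9 + p)/(p + (-7 - p)/(8*(4 + p))) (G(p) = -2 + (p - 9)/(p + (-7 - p)/(8*(4 + p))) = -2 + (-9 + p)/(p + (-7 - p)/(8*(4 + p))))
(G(14) + 1420)² = (2*(-137 - 51*14 - 4*14²)/(-7 + 8*14² + 31*14) + 1420)² = (2*(-137 - 714 - 4*196)/(-7 + 8*196 + 434) + 1420)² = (2*(-137 - 714 - 784)/(-7 + 1568 + 434) + 1420)² = (2*(-1635)/1995 + 1420)² = (2*(1/1995)*(-1635) + 1420)² = (-218/133 + 1420)² = (188642/133)² = 35585804164/17689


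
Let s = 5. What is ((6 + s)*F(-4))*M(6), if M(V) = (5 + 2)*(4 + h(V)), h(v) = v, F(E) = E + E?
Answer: -6160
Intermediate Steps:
F(E) = 2*E
M(V) = 28 + 7*V (M(V) = (5 + 2)*(4 + V) = 7*(4 + V) = 28 + 7*V)
((6 + s)*F(-4))*M(6) = ((6 + 5)*(2*(-4)))*(28 + 7*6) = (11*(-8))*(28 + 42) = -88*70 = -6160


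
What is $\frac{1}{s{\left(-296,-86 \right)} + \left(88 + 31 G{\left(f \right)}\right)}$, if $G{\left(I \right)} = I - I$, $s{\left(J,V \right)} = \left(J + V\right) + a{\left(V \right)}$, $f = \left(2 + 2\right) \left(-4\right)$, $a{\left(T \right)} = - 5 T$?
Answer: $\frac{1}{136} \approx 0.0073529$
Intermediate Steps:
$f = -16$ ($f = 4 \left(-4\right) = -16$)
$s{\left(J,V \right)} = J - 4 V$ ($s{\left(J,V \right)} = \left(J + V\right) - 5 V = J - 4 V$)
$G{\left(I \right)} = 0$
$\frac{1}{s{\left(-296,-86 \right)} + \left(88 + 31 G{\left(f \right)}\right)} = \frac{1}{\left(-296 - -344\right) + \left(88 + 31 \cdot 0\right)} = \frac{1}{\left(-296 + 344\right) + \left(88 + 0\right)} = \frac{1}{48 + 88} = \frac{1}{136}$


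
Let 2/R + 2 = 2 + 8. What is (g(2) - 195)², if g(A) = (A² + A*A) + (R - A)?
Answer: 570025/16 ≈ 35627.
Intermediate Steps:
R = ¼ (R = 2/(-2 + (2 + 8)) = 2/(-2 + 10) = 2/8 = 2*(⅛) = ¼ ≈ 0.25000)
g(A) = ¼ - A + 2*A² (g(A) = (A² + A*A) + (¼ - A) = (A² + A²) + (¼ - A) = 2*A² + (¼ - A) = ¼ - A + 2*A²)
(g(2) - 195)² = ((¼ - 1*2 + 2*2²) - 195)² = ((¼ - 2 + 2*4) - 195)² = ((¼ - 2 + 8) - 195)² = (25/4 - 195)² = (-755/4)² = 570025/16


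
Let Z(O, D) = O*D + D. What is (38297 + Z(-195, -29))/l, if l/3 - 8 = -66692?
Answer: -14641/66684 ≈ -0.21956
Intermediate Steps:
l = -200052 (l = 24 + 3*(-66692) = 24 - 200076 = -200052)
Z(O, D) = D + D*O (Z(O, D) = D*O + D = D + D*O)
(38297 + Z(-195, -29))/l = (38297 - 29*(1 - 195))/(-200052) = (38297 - 29*(-194))*(-1/200052) = (38297 + 5626)*(-1/200052) = 43923*(-1/200052) = -14641/66684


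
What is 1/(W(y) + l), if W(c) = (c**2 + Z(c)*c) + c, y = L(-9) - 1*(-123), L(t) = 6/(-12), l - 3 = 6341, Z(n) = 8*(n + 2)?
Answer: 4/573931 ≈ 6.9695e-6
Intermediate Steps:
Z(n) = 16 + 8*n (Z(n) = 8*(2 + n) = 16 + 8*n)
l = 6344 (l = 3 + 6341 = 6344)
L(t) = -1/2 (L(t) = 6*(-1/12) = -1/2)
y = 245/2 (y = -1/2 - 1*(-123) = -1/2 + 123 = 245/2 ≈ 122.50)
W(c) = c + c**2 + c*(16 + 8*c) (W(c) = (c**2 + (16 + 8*c)*c) + c = (c**2 + c*(16 + 8*c)) + c = c + c**2 + c*(16 + 8*c))
1/(W(y) + l) = 1/(245*(17 + 9*(245/2))/2 + 6344) = 1/(245*(17 + 2205/2)/2 + 6344) = 1/((245/2)*(2239/2) + 6344) = 1/(548555/4 + 6344) = 1/(573931/4) = 4/573931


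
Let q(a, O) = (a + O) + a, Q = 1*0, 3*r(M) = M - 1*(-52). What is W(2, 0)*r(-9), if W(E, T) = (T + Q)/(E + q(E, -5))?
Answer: 0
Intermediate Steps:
r(M) = 52/3 + M/3 (r(M) = (M - 1*(-52))/3 = (M + 52)/3 = (52 + M)/3 = 52/3 + M/3)
Q = 0
q(a, O) = O + 2*a (q(a, O) = (O + a) + a = O + 2*a)
W(E, T) = T/(-5 + 3*E) (W(E, T) = (T + 0)/(E + (-5 + 2*E)) = T/(-5 + 3*E))
W(2, 0)*r(-9) = (0/(-5 + 3*2))*(52/3 + (⅓)*(-9)) = (0/(-5 + 6))*(52/3 - 3) = (0/1)*(43/3) = (0*1)*(43/3) = 0*(43/3) = 0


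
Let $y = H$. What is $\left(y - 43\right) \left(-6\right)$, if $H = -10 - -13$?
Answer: $240$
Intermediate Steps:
$H = 3$ ($H = -10 + 13 = 3$)
$y = 3$
$\left(y - 43\right) \left(-6\right) = \left(3 - 43\right) \left(-6\right) = \left(-40\right) \left(-6\right) = 240$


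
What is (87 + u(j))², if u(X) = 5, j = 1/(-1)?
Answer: 8464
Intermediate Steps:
j = -1
(87 + u(j))² = (87 + 5)² = 92² = 8464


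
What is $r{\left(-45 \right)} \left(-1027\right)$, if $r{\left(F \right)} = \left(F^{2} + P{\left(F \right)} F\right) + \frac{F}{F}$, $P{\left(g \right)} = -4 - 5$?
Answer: $-2496637$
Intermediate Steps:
$P{\left(g \right)} = -9$ ($P{\left(g \right)} = -4 - 5 = -9$)
$r{\left(F \right)} = 1 + F^{2} - 9 F$ ($r{\left(F \right)} = \left(F^{2} - 9 F\right) + \frac{F}{F} = \left(F^{2} - 9 F\right) + 1 = 1 + F^{2} - 9 F$)
$r{\left(-45 \right)} \left(-1027\right) = \left(1 + \left(-45\right)^{2} - -405\right) \left(-1027\right) = \left(1 + 2025 + 405\right) \left(-1027\right) = 2431 \left(-1027\right) = -2496637$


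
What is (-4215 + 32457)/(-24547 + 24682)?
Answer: 1046/5 ≈ 209.20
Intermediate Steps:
(-4215 + 32457)/(-24547 + 24682) = 28242/135 = 28242*(1/135) = 1046/5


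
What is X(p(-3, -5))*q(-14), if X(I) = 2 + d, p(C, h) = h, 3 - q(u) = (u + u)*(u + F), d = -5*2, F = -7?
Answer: 4680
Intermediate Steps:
d = -10
q(u) = 3 - 2*u*(-7 + u) (q(u) = 3 - (u + u)*(u - 7) = 3 - 2*u*(-7 + u))
X(I) = -8 (X(I) = 2 - 10 = -8)
X(p(-3, -5))*q(-14) = -8*(3 - 2*(-14)² + 14*(-14)) = -8*(3 - 2*196 - 196) = -8*(3 - 392 - 196) = -8*(-585) = 4680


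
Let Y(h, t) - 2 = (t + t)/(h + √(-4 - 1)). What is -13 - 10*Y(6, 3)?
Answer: 3*(-11*√5 + 86*I)/(√5 - 6*I) ≈ -41.781 + 3.2723*I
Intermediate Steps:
Y(h, t) = 2 + 2*t/(h + I*√5) (Y(h, t) = 2 + (t + t)/(h + √(-4 - 1)) = 2 + (2*t)/(h + √(-5)) = 2 + (2*t)/(h + I*√5) = 2 + 2*t/(h + I*√5))
-13 - 10*Y(6, 3) = -13 - 20*(6 + 3 + I*√5)/(6 + I*√5) = -13 - 20*(9 + I*√5)/(6 + I*√5)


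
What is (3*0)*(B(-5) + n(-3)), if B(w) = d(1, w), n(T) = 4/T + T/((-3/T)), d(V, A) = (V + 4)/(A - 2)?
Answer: 0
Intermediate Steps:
d(V, A) = (4 + V)/(-2 + A)
n(T) = 4/T - T**2/3 (n(T) = 4/T + T*(-T/3) = 4/T - T**2/3)
B(w) = 5/(-2 + w) (B(w) = (4 + 1)/(-2 + w) = 5/(-2 + w))
(3*0)*(B(-5) + n(-3)) = (3*0)*(5/(-2 - 5) + (1/3)*(12 - 1*(-3)**3)/(-3)) = 0*(5/(-7) + (1/3)*(-1/3)*(12 - 1*(-27))) = 0*(5*(-1/7) + (1/3)*(-1/3)*(12 + 27)) = 0*(-5/7 + (1/3)*(-1/3)*39) = 0*(-5/7 - 13/3) = 0*(-106/21) = 0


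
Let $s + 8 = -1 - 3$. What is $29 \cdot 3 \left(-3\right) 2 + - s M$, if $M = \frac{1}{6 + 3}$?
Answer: $- \frac{1562}{3} \approx -520.67$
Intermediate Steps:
$s = -12$ ($s = -8 - 4 = -12$)
$M = \frac{1}{9} \approx 0.11111$
$29 \cdot 3 \left(-3\right) 2 + - s M = 29 \cdot 3 \left(-3\right) 2 + \left(-1\right) \left(-12\right) \frac{1}{9} = 29 \left(\left(-9\right) 2\right) + 12 \cdot \frac{1}{9} = 29 \left(-18\right) + \frac{4}{3} = -522 + \frac{4}{3} = - \frac{1562}{3}$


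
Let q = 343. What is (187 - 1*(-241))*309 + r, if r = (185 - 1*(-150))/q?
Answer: 45362771/343 ≈ 1.3225e+5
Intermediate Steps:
r = 335/343 (r = (185 - 1*(-150))/343 = (185 + 150)*(1/343) = 335*(1/343) = 335/343 ≈ 0.97668)
(187 - 1*(-241))*309 + r = (187 - 1*(-241))*309 + 335/343 = (187 + 241)*309 + 335/343 = 428*309 + 335/343 = 132252 + 335/343 = 45362771/343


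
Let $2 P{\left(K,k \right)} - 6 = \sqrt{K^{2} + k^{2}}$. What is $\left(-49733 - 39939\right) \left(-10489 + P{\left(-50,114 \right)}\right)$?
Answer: $940300592 - 89672 \sqrt{3874} \approx 9.3472 \cdot 10^{8}$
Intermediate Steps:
$P{\left(K,k \right)} = 3 + \frac{\sqrt{K^{2} + k^{2}}}{2}$
$\left(-49733 - 39939\right) \left(-10489 + P{\left(-50,114 \right)}\right) = \left(-49733 - 39939\right) \left(-10489 + \left(3 + \frac{\sqrt{\left(-50\right)^{2} + 114^{2}}}{2}\right)\right) = - 89672 \left(-10489 + \left(3 + \frac{\sqrt{2500 + 12996}}{2}\right)\right) = - 89672 \left(-10489 + \left(3 + \frac{\sqrt{15496}}{2}\right)\right) = - 89672 \left(-10489 + \left(3 + \frac{2 \sqrt{3874}}{2}\right)\right) = - 89672 \left(-10489 + \left(3 + \sqrt{3874}\right)\right) = - 89672 \left(-10486 + \sqrt{3874}\right) = 940300592 - 89672 \sqrt{3874}$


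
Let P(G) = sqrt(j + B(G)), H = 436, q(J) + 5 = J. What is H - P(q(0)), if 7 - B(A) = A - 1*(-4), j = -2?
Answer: 436 - sqrt(6) ≈ 433.55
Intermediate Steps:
B(A) = 3 - A (B(A) = 7 - (A - 1*(-4)) = 7 - (A + 4) = 7 - (4 + A) = 7 + (-4 - A) = 3 - A)
q(J) = -5 + J
P(G) = sqrt(1 - G) (P(G) = sqrt(-2 + (3 - G)) = sqrt(1 - G))
H - P(q(0)) = 436 - sqrt(1 - (-5 + 0)) = 436 - sqrt(1 - 1*(-5)) = 436 - sqrt(1 + 5) = 436 - sqrt(6)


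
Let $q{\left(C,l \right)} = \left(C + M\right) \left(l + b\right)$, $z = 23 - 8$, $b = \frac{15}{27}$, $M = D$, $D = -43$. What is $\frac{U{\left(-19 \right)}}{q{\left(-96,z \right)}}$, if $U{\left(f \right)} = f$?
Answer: $\frac{171}{19460} \approx 0.0087873$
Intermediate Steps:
$M = -43$
$b = \frac{5}{9}$ ($b = 15 \cdot \frac{1}{27} = \frac{5}{9} \approx 0.55556$)
$z = 15$
$q{\left(C,l \right)} = \left(-43 + C\right) \left(\frac{5}{9} + l\right)$ ($q{\left(C,l \right)} = \left(C - 43\right) \left(l + \frac{5}{9}\right) = \left(-43 + C\right) \left(\frac{5}{9} + l\right)$)
$\frac{U{\left(-19 \right)}}{q{\left(-96,z \right)}} = - \frac{19}{- \frac{215}{9} - 645 + \frac{5}{9} \left(-96\right) - 1440} = - \frac{19}{- \frac{215}{9} - 645 - \frac{160}{3} - 1440} = - \frac{19}{- \frac{19460}{9}} = \left(-19\right) \left(- \frac{9}{19460}\right) = \frac{171}{19460}$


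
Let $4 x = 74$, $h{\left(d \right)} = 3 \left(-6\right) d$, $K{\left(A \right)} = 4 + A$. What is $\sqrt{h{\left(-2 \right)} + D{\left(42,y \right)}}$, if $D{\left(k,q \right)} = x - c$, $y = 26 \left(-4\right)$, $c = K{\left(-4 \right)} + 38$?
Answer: $\frac{\sqrt{66}}{2} \approx 4.062$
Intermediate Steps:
$c = 38$ ($c = \left(4 - 4\right) + 38 = 0 + 38 = 38$)
$h{\left(d \right)} = - 18 d$
$x = \frac{37}{2}$ ($x = \frac{1}{4} \cdot 74 = \frac{37}{2} \approx 18.5$)
$y = -104$
$D{\left(k,q \right)} = - \frac{39}{2}$ ($D{\left(k,q \right)} = \frac{37}{2} - 38 = - \frac{39}{2}$)
$\sqrt{h{\left(-2 \right)} + D{\left(42,y \right)}} = \sqrt{\left(-18\right) \left(-2\right) - \frac{39}{2}} = \sqrt{36 - \frac{39}{2}} = \sqrt{\frac{33}{2}} = \frac{\sqrt{66}}{2}$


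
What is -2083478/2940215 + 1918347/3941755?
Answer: -514441439857/2317921435465 ≈ -0.22194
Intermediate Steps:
-2083478/2940215 + 1918347/3941755 = -514441439857/2317921435465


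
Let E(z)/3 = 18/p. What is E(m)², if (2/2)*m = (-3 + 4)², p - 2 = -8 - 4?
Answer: 729/25 ≈ 29.160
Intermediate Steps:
p = -10 (p = 2 + (-8 - 4) = 2 - 12 = -10)
m = 1 (m = (-3 + 4)² = 1² = 1)
E(z) = -27/5 (E(z) = 3*(18/(-10)) = 3*(18*(-⅒)) = 3*(-9/5) = -27/5)
E(m)² = (-27/5)² = 729/25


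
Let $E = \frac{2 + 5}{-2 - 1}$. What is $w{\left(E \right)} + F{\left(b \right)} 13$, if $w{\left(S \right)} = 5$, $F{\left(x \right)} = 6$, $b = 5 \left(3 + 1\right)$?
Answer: $83$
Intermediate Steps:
$b = 20$ ($b = 5 \cdot 4 = 20$)
$E = - \frac{7}{3}$ ($E = \frac{7}{-3} = 7 \left(- \frac{1}{3}\right) = - \frac{7}{3} \approx -2.3333$)
$w{\left(E \right)} + F{\left(b \right)} 13 = 5 + 6 \cdot 13 = 5 + 78 = 83$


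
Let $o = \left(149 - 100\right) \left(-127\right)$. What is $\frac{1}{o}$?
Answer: $- \frac{1}{6223} \approx -0.00016069$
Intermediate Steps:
$o = -6223$ ($o = 49 \left(-127\right) = -6223$)
$\frac{1}{o} = \frac{1}{-6223} = - \frac{1}{6223}$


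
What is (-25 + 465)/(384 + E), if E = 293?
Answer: 440/677 ≈ 0.64993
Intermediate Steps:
(-25 + 465)/(384 + E) = (-25 + 465)/(384 + 293) = 440/677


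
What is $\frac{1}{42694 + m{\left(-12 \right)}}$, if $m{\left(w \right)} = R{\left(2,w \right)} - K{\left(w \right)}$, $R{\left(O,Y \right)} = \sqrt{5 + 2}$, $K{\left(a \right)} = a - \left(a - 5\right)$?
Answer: $\frac{42689}{1822350714} - \frac{\sqrt{7}}{1822350714} \approx 2.3424 \cdot 10^{-5}$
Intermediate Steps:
$K{\left(a \right)} = 5$ ($K{\left(a \right)} = a - \left(a - 5\right) = a - \left(-5 + a\right) = 5$)
$R{\left(O,Y \right)} = \sqrt{7}$
$m{\left(w \right)} = -5 + \sqrt{7}$ ($m{\left(w \right)} = \sqrt{7} - 5 = -5 + \sqrt{7}$)
$\frac{1}{42694 + m{\left(-12 \right)}} = \frac{1}{42694 - \left(5 - \sqrt{7}\right)} = \frac{1}{42689 + \sqrt{7}}$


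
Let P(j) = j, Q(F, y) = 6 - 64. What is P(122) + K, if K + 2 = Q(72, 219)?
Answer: 62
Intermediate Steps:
Q(F, y) = -58
K = -60 (K = -2 - 58 = -60)
P(122) + K = 122 - 60 = 62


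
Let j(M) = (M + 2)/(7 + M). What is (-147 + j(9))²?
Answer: 5480281/256 ≈ 21407.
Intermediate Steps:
j(M) = (2 + M)/(7 + M)
(-147 + j(9))² = (-147 + (2 + 9)/(7 + 9))² = (-147 + 11/16)² = (-2341/16)² = 5480281/256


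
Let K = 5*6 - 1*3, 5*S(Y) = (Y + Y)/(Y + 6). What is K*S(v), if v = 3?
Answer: 18/5 ≈ 3.6000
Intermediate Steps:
S(Y) = 2*Y/(5*(6 + Y)) (S(Y) = ((Y + Y)/(Y + 6))/5 = ((2*Y)/(6 + Y))/5 = (2*Y/(6 + Y))/5 = 2*Y/(5*(6 + Y)))
K = 27 (K = 30 - 3 = 27)
K*S(v) = 27*((⅖)*3/(6 + 3)) = 27*((⅖)*3/9) = 27*((⅖)*3*(⅑)) = 27*(2/15) = 18/5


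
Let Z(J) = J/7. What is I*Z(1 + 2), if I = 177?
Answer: 531/7 ≈ 75.857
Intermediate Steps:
Z(J) = J/7 (Z(J) = J*(⅐) = J/7)
I*Z(1 + 2) = 177*((1 + 2)/7) = 177*((⅐)*3) = 177*(3/7) = 531/7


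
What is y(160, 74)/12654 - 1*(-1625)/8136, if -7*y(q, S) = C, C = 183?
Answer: 7913909/40037256 ≈ 0.19766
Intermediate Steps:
y(q, S) = -183/7 (y(q, S) = -1/7*183 = -183/7)
y(160, 74)/12654 - 1*(-1625)/8136 = -183/7/12654 - 1*(-1625)/8136 = -183/7*1/12654 + 1625*(1/8136) = -61/29526 + 1625/8136 = 7913909/40037256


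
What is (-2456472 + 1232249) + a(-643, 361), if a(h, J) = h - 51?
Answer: -1224917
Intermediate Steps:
a(h, J) = -51 + h
(-2456472 + 1232249) + a(-643, 361) = (-2456472 + 1232249) + (-51 - 643) = -1224223 - 694 = -1224917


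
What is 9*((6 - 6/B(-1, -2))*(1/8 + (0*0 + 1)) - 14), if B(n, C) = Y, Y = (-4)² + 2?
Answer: -549/8 ≈ -68.625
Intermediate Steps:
Y = 18 (Y = 16 + 2 = 18)
B(n, C) = 18
9*((6 - 6/B(-1, -2))*(1/8 + (0*0 + 1)) - 14) = 9*((6 - 6/18)*(1/8 + (0*0 + 1)) - 14) = 9*((6 - 6*1/18)*(⅛ + (0 + 1)) - 14) = 9*((6 - ⅓)*(⅛ + 1) - 14) = 9*((17/3)*(9/8) - 14) = 9*(51/8 - 14) = 9*(-61/8) = -549/8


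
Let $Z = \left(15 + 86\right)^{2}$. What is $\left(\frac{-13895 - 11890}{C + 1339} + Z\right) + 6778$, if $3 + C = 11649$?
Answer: $\frac{44089306}{2597} \approx 16977.0$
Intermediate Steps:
$C = 11646$ ($C = -3 + 11649 = 11646$)
$Z = 10201$ ($Z = 101^{2} = 10201$)
$\left(\frac{-13895 - 11890}{C + 1339} + Z\right) + 6778 = \left(\frac{-13895 - 11890}{11646 + 1339} + 10201\right) + 6778 = \left(- \frac{25785}{12985} + 10201\right) + 6778 = \left(\left(-25785\right) \frac{1}{12985} + 10201\right) + 6778 = \left(- \frac{5157}{2597} + 10201\right) + 6778 = \frac{26486840}{2597} + 6778 = \frac{44089306}{2597}$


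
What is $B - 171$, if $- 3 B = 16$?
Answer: $- \frac{529}{3} \approx -176.33$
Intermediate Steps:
$B = - \frac{16}{3}$ ($B = \left(- \frac{1}{3}\right) 16 = - \frac{16}{3} \approx -5.3333$)
$B - 171 = - \frac{16}{3} - 171 = - \frac{529}{3}$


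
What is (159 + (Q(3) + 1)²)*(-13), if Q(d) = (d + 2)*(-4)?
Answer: -6760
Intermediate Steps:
Q(d) = -8 - 4*d (Q(d) = (2 + d)*(-4) = -8 - 4*d)
(159 + (Q(3) + 1)²)*(-13) = (159 + ((-8 - 4*3) + 1)²)*(-13) = (159 + ((-8 - 12) + 1)²)*(-13) = (159 + (-20 + 1)²)*(-13) = (159 + (-19)²)*(-13) = (159 + 361)*(-13) = 520*(-13) = -6760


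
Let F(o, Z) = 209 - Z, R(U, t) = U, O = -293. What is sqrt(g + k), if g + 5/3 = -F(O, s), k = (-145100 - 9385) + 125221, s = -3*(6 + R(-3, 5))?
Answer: 11*I*sqrt(2193)/3 ≈ 171.71*I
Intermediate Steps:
s = -9 (s = -3*(6 - 3) = -3*3 = -9)
k = -29264 (k = -154485 + 125221 = -29264)
g = -659/3 (g = -5/3 - (209 - 1*(-9)) = -5/3 - (209 + 9) = -5/3 - 1*218 = -5/3 - 218 = -659/3 ≈ -219.67)
sqrt(g + k) = sqrt(-659/3 - 29264) = sqrt(-88451/3) = 11*I*sqrt(2193)/3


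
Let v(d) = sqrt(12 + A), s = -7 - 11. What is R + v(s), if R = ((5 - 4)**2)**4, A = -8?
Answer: 3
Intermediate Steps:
s = -18
v(d) = 2 (v(d) = sqrt(12 - 8) = sqrt(4) = 2)
R = 1 (R = (1**2)**4 = 1**4 = 1)
R + v(s) = 1 + 2 = 3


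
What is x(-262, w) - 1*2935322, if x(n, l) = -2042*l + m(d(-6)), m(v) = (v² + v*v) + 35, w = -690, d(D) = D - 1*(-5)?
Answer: -1526305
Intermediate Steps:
d(D) = 5 + D (d(D) = D + 5 = 5 + D)
m(v) = 35 + 2*v² (m(v) = (v² + v²) + 35 = 2*v² + 35 = 35 + 2*v²)
x(n, l) = 37 - 2042*l (x(n, l) = -2042*l + (35 + 2*(5 - 6)²) = -2042*l + (35 + 2*(-1)²) = -2042*l + (35 + 2*1) = -2042*l + (35 + 2) = -2042*l + 37 = 37 - 2042*l)
x(-262, w) - 1*2935322 = (37 - 2042*(-690)) - 1*2935322 = (37 + 1408980) - 2935322 = 1409017 - 2935322 = -1526305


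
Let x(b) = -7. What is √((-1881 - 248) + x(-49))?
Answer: 2*I*√534 ≈ 46.217*I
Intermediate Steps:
√((-1881 - 248) + x(-49)) = √((-1881 - 248) - 7) = √(-2129 - 7) = √(-2136) = 2*I*√534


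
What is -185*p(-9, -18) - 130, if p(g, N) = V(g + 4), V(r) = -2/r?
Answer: -204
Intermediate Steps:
p(g, N) = -2/(4 + g) (p(g, N) = -2/(g + 4) = -2/(4 + g))
-185*p(-9, -18) - 130 = -(-370)/(4 - 9) - 130 = -(-370)/(-5) - 130 = -(-370)*(-1)/5 - 130 = -185*2/5 - 130 = -74 - 130 = -204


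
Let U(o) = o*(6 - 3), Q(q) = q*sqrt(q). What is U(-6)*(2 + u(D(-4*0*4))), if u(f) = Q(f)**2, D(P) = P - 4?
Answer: 1116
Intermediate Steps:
Q(q) = q**(3/2)
U(o) = 3*o (U(o) = o*3 = 3*o)
D(P) = -4 + P
u(f) = f**3 (u(f) = (f**(3/2))**2 = f**3)
U(-6)*(2 + u(D(-4*0*4))) = (3*(-6))*(2 + (-4 - 4*0*4)**3) = -18*(2 + (-4 + 0*4)**3) = -18*(2 + (-4 + 0)**3) = -18*(2 + (-4)**3) = -18*(2 - 64) = -18*(-62) = 1116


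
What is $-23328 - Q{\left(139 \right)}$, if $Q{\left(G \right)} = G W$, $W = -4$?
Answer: $-22772$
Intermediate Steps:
$Q{\left(G \right)} = - 4 G$ ($Q{\left(G \right)} = G \left(-4\right) = - 4 G$)
$-23328 - Q{\left(139 \right)} = -23328 - \left(-4\right) 139 = -23328 - -556 = -23328 + 556 = -22772$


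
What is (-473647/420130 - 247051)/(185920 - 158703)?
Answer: -103794010277/11434678210 ≈ -9.0771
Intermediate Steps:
(-473647/420130 - 247051)/(185920 - 158703) = (-473647*1/420130 - 247051)/27217 = (-473647/420130 - 247051)*(1/27217) = -103794010277/420130*1/27217 = -103794010277/11434678210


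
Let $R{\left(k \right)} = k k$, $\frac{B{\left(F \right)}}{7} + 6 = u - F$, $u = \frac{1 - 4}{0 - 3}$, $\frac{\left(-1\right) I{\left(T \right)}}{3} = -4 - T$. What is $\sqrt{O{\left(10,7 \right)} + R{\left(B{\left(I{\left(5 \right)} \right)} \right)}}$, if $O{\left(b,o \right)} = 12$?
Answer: $2 \sqrt{12547} \approx 224.03$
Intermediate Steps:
$I{\left(T \right)} = 12 + 3 T$ ($I{\left(T \right)} = - 3 \left(-4 - T\right) = 12 + 3 T$)
$u = 1$ ($u = - \frac{3}{-3} = \left(-3\right) \left(- \frac{1}{3}\right) = 1$)
$B{\left(F \right)} = -35 - 7 F$ ($B{\left(F \right)} = -42 + 7 \left(1 - F\right) = -42 - \left(-7 + 7 F\right) = -35 - 7 F$)
$R{\left(k \right)} = k^{2}$
$\sqrt{O{\left(10,7 \right)} + R{\left(B{\left(I{\left(5 \right)} \right)} \right)}} = \sqrt{12 + \left(-35 - 7 \left(12 + 3 \cdot 5\right)\right)^{2}} = \sqrt{12 + \left(-35 - 7 \left(12 + 15\right)\right)^{2}} = \sqrt{12 + \left(-35 - 189\right)^{2}} = \sqrt{12 + \left(-224\right)^{2}} = \sqrt{12 + 50176} = \sqrt{50188} = 2 \sqrt{12547}$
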